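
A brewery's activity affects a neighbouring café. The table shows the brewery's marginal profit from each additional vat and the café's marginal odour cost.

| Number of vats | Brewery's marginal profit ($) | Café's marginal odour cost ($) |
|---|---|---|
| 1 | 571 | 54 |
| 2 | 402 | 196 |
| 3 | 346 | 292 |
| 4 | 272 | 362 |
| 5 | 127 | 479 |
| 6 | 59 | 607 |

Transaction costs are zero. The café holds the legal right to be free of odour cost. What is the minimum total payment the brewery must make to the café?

$542

Efficient level: marginal profit ≥ marginal odour cost through level 3, so k* = 3.
With the café holding the right, the brewery must at least compensate total damage at k*: 54 + 196 + 292 = 542.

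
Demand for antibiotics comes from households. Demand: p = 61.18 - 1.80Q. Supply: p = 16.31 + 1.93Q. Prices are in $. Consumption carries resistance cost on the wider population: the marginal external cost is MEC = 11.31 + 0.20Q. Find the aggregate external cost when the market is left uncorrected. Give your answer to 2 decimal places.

Market equilibrium (private): 16.31 + 1.93Q = 61.18 - 1.80Q → Q_m = 12.0295.
Total external cost = ∫₀^{Q_m} (11.31 + 0.20Q) dQ = 11.31×12.0295 + ½×0.20×12.0295² = 150.5245.

$150.52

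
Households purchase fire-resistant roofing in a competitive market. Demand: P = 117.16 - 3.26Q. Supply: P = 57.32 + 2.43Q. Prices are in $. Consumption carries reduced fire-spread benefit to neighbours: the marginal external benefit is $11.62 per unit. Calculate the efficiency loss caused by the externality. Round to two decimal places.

Market equilibrium (private): 57.32 + 2.43Q = 117.16 - 3.26Q → Q_m = 10.5167.
Social marginal benefit = demand + MEB = 128.78 - 3.26Q.
Set SMB = MC: 128.78 - 3.26Q = 57.32 + 2.43Q → Q* = 12.5589.
Height of the DWL triangle at Q_m is SMB(Q_m) − MC(Q_m) = MEB(Q_m) = 11.6200.
DWL = ½ × 2.0422 × 11.6200 = 11.8652.

DWL = $11.87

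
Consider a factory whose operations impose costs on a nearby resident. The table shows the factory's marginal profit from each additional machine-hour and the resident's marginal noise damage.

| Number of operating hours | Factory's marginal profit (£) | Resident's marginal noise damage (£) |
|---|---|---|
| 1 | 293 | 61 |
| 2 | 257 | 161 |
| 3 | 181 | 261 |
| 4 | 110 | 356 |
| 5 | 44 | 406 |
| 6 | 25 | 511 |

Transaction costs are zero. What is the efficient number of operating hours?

Bargaining reaches the level where marginal profit last exceeds marginal noise damage.
That holds through level 2 (257 ≥ 161) but not at 3 (181 < 261).

2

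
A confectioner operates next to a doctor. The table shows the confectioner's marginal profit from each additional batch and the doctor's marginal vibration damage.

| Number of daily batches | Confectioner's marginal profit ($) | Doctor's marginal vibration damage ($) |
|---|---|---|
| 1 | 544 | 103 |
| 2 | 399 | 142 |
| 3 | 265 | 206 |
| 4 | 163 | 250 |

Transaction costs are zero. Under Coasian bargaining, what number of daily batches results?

Bargaining reaches the level where marginal profit last exceeds marginal vibration damage.
That holds through level 3 (265 ≥ 206) but not at 4 (163 < 250).

3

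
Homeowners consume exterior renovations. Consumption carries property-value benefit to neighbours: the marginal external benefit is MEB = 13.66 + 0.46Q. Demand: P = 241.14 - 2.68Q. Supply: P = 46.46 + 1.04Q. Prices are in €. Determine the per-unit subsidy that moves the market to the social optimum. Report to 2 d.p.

Social marginal benefit = demand + MEB = 254.80 - 2.22Q.
Set SMB = MC: 254.80 - 2.22Q = 46.46 + 1.04Q → Q* = 63.9080.
The Pigouvian subsidy equals MEB at Q*: 13.66 + 0.46×63.9080 = 43.0577.

subsidy = €43.06 per unit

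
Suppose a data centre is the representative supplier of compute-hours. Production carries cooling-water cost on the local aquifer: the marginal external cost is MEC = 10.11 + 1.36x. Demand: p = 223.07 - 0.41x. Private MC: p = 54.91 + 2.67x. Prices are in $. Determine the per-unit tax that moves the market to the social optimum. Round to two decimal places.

tax = $58.52 per unit

Social marginal cost = private MC + MEC = 65.02 + 4.03x.
Set SMC = demand: 65.02 + 4.03x = 223.07 - 0.41x → x* = 35.5968.
The Pigouvian tax equals MEC at x*: 10.11 + 1.36×35.5968 = 58.5216.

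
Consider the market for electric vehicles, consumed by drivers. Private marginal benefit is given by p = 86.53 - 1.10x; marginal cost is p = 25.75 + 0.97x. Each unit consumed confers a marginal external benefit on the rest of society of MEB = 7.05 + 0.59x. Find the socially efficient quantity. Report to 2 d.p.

x* = 45.83

Social marginal benefit = demand + MEB = 93.58 - 0.51x.
Set SMB = MC: 93.58 - 0.51x = 25.75 + 0.97x → x* = 45.8311.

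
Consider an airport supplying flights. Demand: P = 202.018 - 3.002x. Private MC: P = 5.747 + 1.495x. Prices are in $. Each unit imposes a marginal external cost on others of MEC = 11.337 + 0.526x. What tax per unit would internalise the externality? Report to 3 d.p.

tax = $30.703 per unit

Social marginal cost = private MC + MEC = 17.084 + 2.021x.
Set SMC = demand: 17.084 + 2.021x = 202.018 - 3.002x → x* = 36.8174.
The Pigouvian tax equals MEC at x*: 11.337 + 0.526×36.8174 = 30.7030.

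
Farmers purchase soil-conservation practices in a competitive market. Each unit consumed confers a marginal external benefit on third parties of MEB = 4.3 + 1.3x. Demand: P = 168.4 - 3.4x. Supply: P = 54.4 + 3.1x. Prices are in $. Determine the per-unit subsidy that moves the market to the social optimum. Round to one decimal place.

Social marginal benefit = demand + MEB = 172.7 - 2.1x.
Set SMB = MC: 172.7 - 2.1x = 54.4 + 3.1x → x* = 22.7500.
The Pigouvian subsidy equals MEB at x*: 4.3 + 1.3×22.7500 = 33.8750.

subsidy = $33.9 per unit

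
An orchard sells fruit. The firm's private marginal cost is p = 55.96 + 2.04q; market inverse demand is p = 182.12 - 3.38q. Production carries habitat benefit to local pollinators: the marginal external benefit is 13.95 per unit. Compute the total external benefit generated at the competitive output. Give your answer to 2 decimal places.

Market equilibrium (private): 55.96 + 2.04q = 182.12 - 3.38q → q_m = 23.2768.
Total external benefit = MEB × q_m = 13.95 × 23.2768 = 324.7114.

324.71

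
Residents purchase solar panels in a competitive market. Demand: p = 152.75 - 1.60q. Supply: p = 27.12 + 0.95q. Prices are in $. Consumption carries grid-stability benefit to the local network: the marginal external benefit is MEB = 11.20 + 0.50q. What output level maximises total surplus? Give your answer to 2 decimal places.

Social marginal benefit = demand + MEB = 163.95 - 1.10q.
Set SMB = MC: 163.95 - 1.10q = 27.12 + 0.95q → q* = 66.7463.

q* = 66.75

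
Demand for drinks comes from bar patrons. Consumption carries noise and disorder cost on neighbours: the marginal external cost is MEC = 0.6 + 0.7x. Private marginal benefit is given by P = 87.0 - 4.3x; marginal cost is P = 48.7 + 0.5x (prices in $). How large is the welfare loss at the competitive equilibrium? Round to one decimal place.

DWL = $3.5

Market equilibrium (private): 48.7 + 0.5x = 87.0 - 4.3x → x_m = 7.9792.
Social marginal benefit = demand − MEC = 86.4 - 5.0x.
Set SMB = MC: 86.4 - 5.0x = 48.7 + 0.5x → x* = 6.8545.
The loss is the area between SMB and MC from x* to x_m; with linear curves that's a triangle of height MEC(x_m).
DWL = ½ × 1.1247 × 6.1854 = 3.4784.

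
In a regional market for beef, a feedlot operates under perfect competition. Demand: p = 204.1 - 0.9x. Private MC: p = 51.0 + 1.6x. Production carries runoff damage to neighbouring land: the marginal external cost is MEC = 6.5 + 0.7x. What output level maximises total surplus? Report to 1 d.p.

Social marginal cost = private MC + MEC = 57.5 + 2.3x.
Set SMC = demand: 57.5 + 2.3x = 204.1 - 0.9x → x* = 45.8125.

x* = 45.8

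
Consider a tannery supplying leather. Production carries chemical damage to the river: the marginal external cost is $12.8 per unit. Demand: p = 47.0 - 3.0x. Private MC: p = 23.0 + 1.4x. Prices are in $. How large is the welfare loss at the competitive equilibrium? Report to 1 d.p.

Market equilibrium (private): 23.0 + 1.4x = 47.0 - 3.0x → x_m = 5.4545.
Social marginal cost = private MC + MEC = 35.8 + 1.4x.
Set SMC = demand: 35.8 + 1.4x = 47.0 - 3.0x → x* = 2.5455.
Height of the DWL triangle at x_m is SMC(x_m) − demand(x_m) = MEC(x_m) = 12.8000.
DWL = ½ × 2.9090 × 12.8000 = 18.6176.

DWL = $18.6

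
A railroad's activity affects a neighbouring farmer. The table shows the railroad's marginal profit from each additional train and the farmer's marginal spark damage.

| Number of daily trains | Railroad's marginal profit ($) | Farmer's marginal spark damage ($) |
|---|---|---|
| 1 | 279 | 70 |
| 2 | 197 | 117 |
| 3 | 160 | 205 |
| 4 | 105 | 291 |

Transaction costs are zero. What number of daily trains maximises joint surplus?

Bargaining reaches the level where marginal profit last exceeds marginal spark damage.
That holds through level 2 (197 ≥ 117) but not at 3 (160 < 205).

2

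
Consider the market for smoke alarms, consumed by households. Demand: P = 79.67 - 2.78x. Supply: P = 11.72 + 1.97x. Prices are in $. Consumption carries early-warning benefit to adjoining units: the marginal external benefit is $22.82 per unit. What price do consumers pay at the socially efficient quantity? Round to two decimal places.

P = $26.55

Social marginal benefit = demand + MEB = 102.49 - 2.78x.
Set SMB = MC: 102.49 - 2.78x = 11.72 + 1.97x → x* = 19.1095.
Consumer price on the demand curve at x*: 79.67 − 2.78×19.1095 = 26.5456.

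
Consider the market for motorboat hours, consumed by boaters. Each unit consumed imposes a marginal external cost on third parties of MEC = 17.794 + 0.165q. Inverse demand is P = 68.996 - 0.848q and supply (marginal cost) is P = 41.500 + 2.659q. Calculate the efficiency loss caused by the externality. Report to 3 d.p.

DWL = 49.610

Market equilibrium (private): 41.500 + 2.659q = 68.996 - 0.848q → q_m = 7.8403.
Social marginal benefit = demand − MEC = 51.202 - 1.013q.
Set SMB = MC: 51.202 - 1.013q = 41.500 + 2.659q → q* = 2.6422.
The loss is the area between SMB and MC from q* to q_m; with linear curves that's a triangle of height MEC(q_m).
DWL = ½ × 5.1981 × 19.0877 = 49.6099.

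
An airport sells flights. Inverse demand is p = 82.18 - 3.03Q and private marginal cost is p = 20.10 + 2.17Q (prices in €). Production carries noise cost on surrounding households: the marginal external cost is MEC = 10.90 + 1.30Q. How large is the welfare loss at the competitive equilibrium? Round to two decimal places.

DWL = €53.69

Market equilibrium (private): 20.10 + 2.17Q = 82.18 - 3.03Q → Q_m = 11.9385.
Social marginal cost = private MC + MEC = 31.00 + 3.47Q.
Set SMC = demand: 31.00 + 3.47Q = 82.18 - 3.03Q → Q* = 7.8738.
Between Q* and Q_m the wedge SMC − demand runs linearly from 0 to MEC(Q_m), so the loss is a triangle.
DWL = ½ × 4.0647 × 26.4200 = 53.6947.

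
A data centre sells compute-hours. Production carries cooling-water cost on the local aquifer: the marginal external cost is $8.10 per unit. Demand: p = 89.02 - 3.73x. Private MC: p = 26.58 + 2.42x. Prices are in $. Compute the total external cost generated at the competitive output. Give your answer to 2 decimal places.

Market equilibrium (private): 26.58 + 2.42x = 89.02 - 3.73x → x_m = 10.1528.
Total external cost = MEC × x_m = 8.10 × 10.1528 = 82.2377.

$82.24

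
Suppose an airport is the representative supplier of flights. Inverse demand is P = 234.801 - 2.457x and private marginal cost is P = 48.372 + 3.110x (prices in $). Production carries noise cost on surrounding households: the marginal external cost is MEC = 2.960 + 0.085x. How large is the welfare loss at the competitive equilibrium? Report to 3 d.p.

DWL = $2.983

Market equilibrium (private): 48.372 + 3.110x = 234.801 - 2.457x → x_m = 33.4882.
Social marginal cost = private MC + MEC = 51.332 + 3.195x.
Set SMC = demand: 51.332 + 3.195x = 234.801 - 2.457x → x* = 32.4609.
Between x* and x_m the wedge SMC − demand runs linearly from 0 to MEC(x_m), so the loss is a triangle.
DWL = ½ × 1.0273 × 5.8065 = 2.9825.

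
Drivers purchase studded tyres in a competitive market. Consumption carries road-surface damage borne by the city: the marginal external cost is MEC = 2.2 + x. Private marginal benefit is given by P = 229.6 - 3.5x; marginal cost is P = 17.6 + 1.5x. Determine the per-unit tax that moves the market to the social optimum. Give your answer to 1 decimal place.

Social marginal benefit = demand − MEC = 227.4 - 4.5x.
Set SMB = MC: 227.4 - 4.5x = 17.6 + 1.5x → x* = 34.9667.
The Pigouvian tax equals MEC at x*: 2.2 + 1.0×34.9667 = 37.1667.

tax = 37.2 per unit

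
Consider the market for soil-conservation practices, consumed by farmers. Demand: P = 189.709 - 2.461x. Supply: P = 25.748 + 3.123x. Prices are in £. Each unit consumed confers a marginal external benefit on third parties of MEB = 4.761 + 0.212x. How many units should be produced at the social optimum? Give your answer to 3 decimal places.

Social marginal benefit = demand + MEB = 194.470 - 2.249x.
Set SMB = MC: 194.470 - 2.249x = 25.748 + 3.123x → x* = 31.4077.

x* = 31.408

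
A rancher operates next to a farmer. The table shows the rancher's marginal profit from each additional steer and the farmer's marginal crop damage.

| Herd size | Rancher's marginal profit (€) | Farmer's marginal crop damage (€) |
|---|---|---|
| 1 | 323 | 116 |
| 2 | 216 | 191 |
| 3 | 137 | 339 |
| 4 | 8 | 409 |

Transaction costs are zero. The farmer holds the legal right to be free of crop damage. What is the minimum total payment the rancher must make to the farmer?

€307

Efficient level: marginal profit ≥ marginal crop damage through level 2, so k* = 2.
With the farmer holding the right, the rancher must at least compensate total damage at k*: 116 + 191 = 307.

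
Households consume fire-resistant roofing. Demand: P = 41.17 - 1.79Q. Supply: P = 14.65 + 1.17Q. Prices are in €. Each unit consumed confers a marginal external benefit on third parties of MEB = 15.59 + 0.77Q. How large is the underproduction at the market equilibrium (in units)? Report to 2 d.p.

10.27 units

Market equilibrium (private): 14.65 + 1.17Q = 41.17 - 1.79Q → Q_m = 8.9595.
Social marginal benefit = demand + MEB = 56.76 - 1.02Q.
Set SMB = MC: 56.76 - 1.02Q = 14.65 + 1.17Q → Q* = 19.2283.
Gap = |8.9595 − 19.2283| = 10.2688.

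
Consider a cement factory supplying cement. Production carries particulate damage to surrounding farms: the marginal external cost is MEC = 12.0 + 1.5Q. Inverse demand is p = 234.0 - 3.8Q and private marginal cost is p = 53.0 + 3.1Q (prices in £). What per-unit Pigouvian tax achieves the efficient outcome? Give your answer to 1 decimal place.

Social marginal cost = private MC + MEC = 65.0 + 4.6Q.
Set SMC = demand: 65.0 + 4.6Q = 234.0 - 3.8Q → Q* = 20.1190.
The Pigouvian tax equals MEC at Q*: 12.0 + 1.5×20.1190 = 42.1785.

tax = £42.2 per unit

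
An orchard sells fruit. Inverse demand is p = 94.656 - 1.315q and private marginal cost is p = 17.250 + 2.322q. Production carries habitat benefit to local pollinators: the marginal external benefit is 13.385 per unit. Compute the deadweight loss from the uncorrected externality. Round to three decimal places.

DWL = 24.630

Market equilibrium (private): 17.250 + 2.322q = 94.656 - 1.315q → q_m = 21.2829.
Social marginal cost = private MC − MEB = 3.865 + 2.322q.
Set SMC = demand: 3.865 + 2.322q = 94.656 - 1.315q → q* = 24.9632.
The loss is the area between SMC and demand from q* to q_m; with linear curves that's a triangle of height MEB(q_m).
DWL = ½ × 3.6803 × 13.3850 = 24.6304.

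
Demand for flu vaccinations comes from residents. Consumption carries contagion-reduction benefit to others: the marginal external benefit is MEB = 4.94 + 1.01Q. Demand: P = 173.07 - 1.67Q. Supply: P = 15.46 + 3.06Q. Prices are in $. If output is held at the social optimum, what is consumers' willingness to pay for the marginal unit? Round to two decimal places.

P = $100.10

Social marginal benefit = demand + MEB = 178.01 - 0.66Q.
Set SMB = MC: 178.01 - 0.66Q = 15.46 + 3.06Q → Q* = 43.6962.
Consumer price on the demand curve at Q*: 173.07 − 1.67×43.6962 = 100.0973.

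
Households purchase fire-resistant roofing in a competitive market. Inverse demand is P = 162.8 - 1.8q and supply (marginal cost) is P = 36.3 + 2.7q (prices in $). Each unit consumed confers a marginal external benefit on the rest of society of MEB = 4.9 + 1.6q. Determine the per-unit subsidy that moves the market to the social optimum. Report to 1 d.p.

Social marginal benefit = demand + MEB = 167.7 - 0.2q.
Set SMB = MC: 167.7 - 0.2q = 36.3 + 2.7q → q* = 45.3103.
The Pigouvian subsidy equals MEB at q*: 4.9 + 1.6×45.3103 = 77.3965.

subsidy = $77.4 per unit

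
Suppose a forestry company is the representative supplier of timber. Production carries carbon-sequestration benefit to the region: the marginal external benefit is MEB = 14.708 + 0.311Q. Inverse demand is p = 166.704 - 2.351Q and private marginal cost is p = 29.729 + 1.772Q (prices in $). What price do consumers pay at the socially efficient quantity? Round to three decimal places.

Social marginal cost = private MC − MEB = 15.021 + 1.461Q.
Set SMC = demand: 15.021 + 1.461Q = 166.704 - 2.351Q → Q* = 39.7909.
Consumer price on the demand curve at Q*: 166.704 − 2.351×39.7909 = 73.1556.

P = $73.156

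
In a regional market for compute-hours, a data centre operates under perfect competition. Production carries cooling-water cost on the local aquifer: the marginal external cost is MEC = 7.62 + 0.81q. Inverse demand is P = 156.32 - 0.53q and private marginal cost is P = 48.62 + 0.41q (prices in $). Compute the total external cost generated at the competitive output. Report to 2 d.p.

Market equilibrium (private): 48.62 + 0.41q = 156.32 - 0.53q → q_m = 114.5745.
Total external cost = ∫₀^{q_m} (7.62 + 0.81q) dq = 7.62×114.5745 + ½×0.81×114.5745² = 6189.6207.

$6189.62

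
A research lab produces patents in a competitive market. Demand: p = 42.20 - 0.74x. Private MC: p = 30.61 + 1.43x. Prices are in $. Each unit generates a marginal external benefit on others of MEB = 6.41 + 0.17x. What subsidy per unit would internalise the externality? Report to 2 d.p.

Social marginal cost = private MC − MEB = 24.20 + 1.26x.
Set SMC = demand: 24.20 + 1.26x = 42.20 - 0.74x → x* = 9.0000.
The Pigouvian subsidy equals MEB at x*: 6.41 + 0.17×9.0000 = 7.9400.

subsidy = $7.94 per unit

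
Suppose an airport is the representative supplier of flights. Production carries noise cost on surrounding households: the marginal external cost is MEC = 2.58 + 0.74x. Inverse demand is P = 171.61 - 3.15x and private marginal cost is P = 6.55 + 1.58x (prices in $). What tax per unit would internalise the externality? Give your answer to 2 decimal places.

Social marginal cost = private MC + MEC = 9.13 + 2.32x.
Set SMC = demand: 9.13 + 2.32x = 171.61 - 3.15x → x* = 29.7038.
The Pigouvian tax equals MEC at x*: 2.58 + 0.74×29.7038 = 24.5608.

tax = $24.56 per unit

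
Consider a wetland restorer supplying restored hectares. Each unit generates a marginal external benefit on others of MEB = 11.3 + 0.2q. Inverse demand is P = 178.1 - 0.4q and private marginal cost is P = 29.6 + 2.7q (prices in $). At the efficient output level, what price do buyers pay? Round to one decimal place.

Social marginal cost = private MC − MEB = 18.3 + 2.5q.
Set SMC = demand: 18.3 + 2.5q = 178.1 - 0.4q → q* = 55.1034.
Consumer price on the demand curve at q*: 178.1 − 0.4×55.1034 = 156.0586.

P = $156.1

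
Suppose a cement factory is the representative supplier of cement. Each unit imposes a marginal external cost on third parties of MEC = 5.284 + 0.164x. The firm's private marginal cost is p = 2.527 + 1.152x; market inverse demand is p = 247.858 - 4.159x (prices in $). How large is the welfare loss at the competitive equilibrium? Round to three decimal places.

Market equilibrium (private): 2.527 + 1.152x = 247.858 - 4.159x → x_m = 46.1930.
Social marginal cost = private MC + MEC = 7.811 + 1.316x.
Set SMC = demand: 7.811 + 1.316x = 247.858 - 4.159x → x* = 43.8442.
Between x* and x_m the wedge SMC − demand runs linearly from 0 to MEC(x_m), so the loss is a triangle.
DWL = ½ × 2.3488 × 12.8597 = 15.1024.

DWL = $15.102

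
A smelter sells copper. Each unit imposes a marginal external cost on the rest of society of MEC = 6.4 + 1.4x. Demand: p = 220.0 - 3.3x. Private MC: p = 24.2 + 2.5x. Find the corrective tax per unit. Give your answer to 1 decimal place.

Social marginal cost = private MC + MEC = 30.6 + 3.9x.
Set SMC = demand: 30.6 + 3.9x = 220.0 - 3.3x → x* = 26.3056.
The Pigouvian tax equals MEC at x*: 6.4 + 1.4×26.3056 = 43.2278.

tax = 43.2 per unit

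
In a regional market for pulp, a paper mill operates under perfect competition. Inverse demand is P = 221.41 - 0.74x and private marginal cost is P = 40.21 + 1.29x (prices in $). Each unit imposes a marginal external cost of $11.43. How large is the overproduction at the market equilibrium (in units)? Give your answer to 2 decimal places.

5.63 units

Market equilibrium (private): 40.21 + 1.29x = 221.41 - 0.74x → x_m = 89.2611.
Social marginal cost = private MC + MEC = 51.64 + 1.29x.
Set SMC = demand: 51.64 + 1.29x = 221.41 - 0.74x → x* = 83.6305.
Gap = |89.2611 − 83.6305| = 5.6306.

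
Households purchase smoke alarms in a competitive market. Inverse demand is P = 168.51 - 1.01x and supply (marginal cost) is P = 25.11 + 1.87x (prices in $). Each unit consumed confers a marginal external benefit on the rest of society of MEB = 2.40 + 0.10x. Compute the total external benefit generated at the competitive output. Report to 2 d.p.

Market equilibrium (private): 25.11 + 1.87x = 168.51 - 1.01x → x_m = 49.7917.
Total external benefit = ∫₀^{x_m} (2.40 + 0.10x) dx = 2.40×49.7917 + ½×0.10×49.7917² = 243.4607.

$243.46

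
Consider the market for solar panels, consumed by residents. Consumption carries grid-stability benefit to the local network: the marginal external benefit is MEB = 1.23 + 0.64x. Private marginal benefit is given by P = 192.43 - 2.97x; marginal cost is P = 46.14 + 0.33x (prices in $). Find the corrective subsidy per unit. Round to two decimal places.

Social marginal benefit = demand + MEB = 193.66 - 2.33x.
Set SMB = MC: 193.66 - 2.33x = 46.14 + 0.33x → x* = 55.4586.
The Pigouvian subsidy equals MEB at x*: 1.23 + 0.64×55.4586 = 36.7235.

subsidy = $36.72 per unit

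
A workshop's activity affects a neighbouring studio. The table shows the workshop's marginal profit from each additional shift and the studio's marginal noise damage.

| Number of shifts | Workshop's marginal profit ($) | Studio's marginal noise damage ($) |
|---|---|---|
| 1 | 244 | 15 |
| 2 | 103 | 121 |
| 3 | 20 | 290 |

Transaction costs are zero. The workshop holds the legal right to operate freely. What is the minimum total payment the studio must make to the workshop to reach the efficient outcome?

$123

Left alone the workshop would choose level 3 (marginal profit stays positive).
Efficient level: k* = 1 (marginal profit ≥ marginal noise damage through 1).
The studio must at least cover the workshop's forgone profit from cutting 3→1: 103 + 20 = 123.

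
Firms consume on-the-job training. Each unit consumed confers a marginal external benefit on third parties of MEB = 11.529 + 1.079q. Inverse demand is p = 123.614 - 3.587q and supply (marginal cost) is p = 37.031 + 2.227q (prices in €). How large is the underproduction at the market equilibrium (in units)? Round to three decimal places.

Market equilibrium (private): 37.031 + 2.227q = 123.614 - 3.587q → q_m = 14.8922.
Social marginal benefit = demand + MEB = 135.143 - 2.508q.
Set SMB = MC: 135.143 - 2.508q = 37.031 + 2.227q → q* = 20.7206.
Gap = |14.8922 − 20.7206| = 5.8284.

5.828 units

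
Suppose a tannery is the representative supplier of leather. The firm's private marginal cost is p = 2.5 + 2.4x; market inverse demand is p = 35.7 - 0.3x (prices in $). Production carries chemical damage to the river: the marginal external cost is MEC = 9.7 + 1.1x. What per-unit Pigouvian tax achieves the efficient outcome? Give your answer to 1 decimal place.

Social marginal cost = private MC + MEC = 12.2 + 3.5x.
Set SMC = demand: 12.2 + 3.5x = 35.7 - 0.3x → x* = 6.1842.
The Pigouvian tax equals MEC at x*: 9.7 + 1.1×6.1842 = 16.5026.

tax = $16.5 per unit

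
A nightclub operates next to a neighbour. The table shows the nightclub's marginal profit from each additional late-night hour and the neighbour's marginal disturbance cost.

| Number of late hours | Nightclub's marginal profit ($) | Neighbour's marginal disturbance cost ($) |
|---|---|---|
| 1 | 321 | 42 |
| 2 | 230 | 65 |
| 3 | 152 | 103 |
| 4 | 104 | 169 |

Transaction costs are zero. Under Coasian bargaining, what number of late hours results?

3

Bargaining reaches the level where marginal profit last exceeds marginal disturbance cost.
That holds through level 3 (152 ≥ 103) but not at 4 (104 < 169).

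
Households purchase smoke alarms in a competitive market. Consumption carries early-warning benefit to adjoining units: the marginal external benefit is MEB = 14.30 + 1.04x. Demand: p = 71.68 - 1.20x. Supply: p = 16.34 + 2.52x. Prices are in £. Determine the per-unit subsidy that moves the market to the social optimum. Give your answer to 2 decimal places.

Social marginal benefit = demand + MEB = 85.98 - 0.16x.
Set SMB = MC: 85.98 - 0.16x = 16.34 + 2.52x → x* = 25.9851.
The Pigouvian subsidy equals MEB at x*: 14.30 + 1.04×25.9851 = 41.3245.

subsidy = £41.32 per unit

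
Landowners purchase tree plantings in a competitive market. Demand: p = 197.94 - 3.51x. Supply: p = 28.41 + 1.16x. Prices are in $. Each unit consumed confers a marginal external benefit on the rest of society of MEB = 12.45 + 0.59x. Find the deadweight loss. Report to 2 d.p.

DWL = $140.57

Market equilibrium (private): 28.41 + 1.16x = 197.94 - 3.51x → x_m = 36.3019.
Social marginal benefit = demand + MEB = 210.39 - 2.92x.
Set SMB = MC: 210.39 - 2.92x = 28.41 + 1.16x → x* = 44.6029.
The loss is the area between SMB and MC from x* to x_m; with linear curves that's a triangle of height MEB(x_m).
DWL = ½ × 8.3010 × 33.8681 = 140.5695.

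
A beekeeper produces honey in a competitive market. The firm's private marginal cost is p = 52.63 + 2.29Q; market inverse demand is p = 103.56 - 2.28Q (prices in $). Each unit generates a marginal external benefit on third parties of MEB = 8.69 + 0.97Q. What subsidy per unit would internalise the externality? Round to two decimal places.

Social marginal cost = private MC − MEB = 43.94 + 1.32Q.
Set SMC = demand: 43.94 + 1.32Q = 103.56 - 2.28Q → Q* = 16.5611.
The Pigouvian subsidy equals MEB at Q*: 8.69 + 0.97×16.5611 = 24.7543.

subsidy = $24.75 per unit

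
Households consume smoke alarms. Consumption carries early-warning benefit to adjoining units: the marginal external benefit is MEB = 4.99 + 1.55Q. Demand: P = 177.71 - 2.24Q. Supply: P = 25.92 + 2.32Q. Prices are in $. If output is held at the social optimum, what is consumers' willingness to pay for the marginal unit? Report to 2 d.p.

P = $61.04

Social marginal benefit = demand + MEB = 182.70 - 0.69Q.
Set SMB = MC: 182.70 - 0.69Q = 25.92 + 2.32Q → Q* = 52.0864.
Consumer price on the demand curve at Q*: 177.71 − 2.24×52.0864 = 61.0365.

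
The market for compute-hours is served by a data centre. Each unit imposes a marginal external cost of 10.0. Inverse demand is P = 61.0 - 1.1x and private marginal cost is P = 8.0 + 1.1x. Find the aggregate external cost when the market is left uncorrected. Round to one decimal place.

Market equilibrium (private): 8.0 + 1.1x = 61.0 - 1.1x → x_m = 24.0909.
Total external cost = MEC × x_m = 10.0 × 24.0909 = 240.9090.

240.9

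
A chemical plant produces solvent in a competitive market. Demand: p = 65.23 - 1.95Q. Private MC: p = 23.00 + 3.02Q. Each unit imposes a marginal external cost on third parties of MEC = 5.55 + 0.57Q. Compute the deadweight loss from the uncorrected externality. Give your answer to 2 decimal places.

DWL = 9.75

Market equilibrium (private): 23.00 + 3.02Q = 65.23 - 1.95Q → Q_m = 8.4970.
Social marginal cost = private MC + MEC = 28.55 + 3.59Q.
Set SMC = demand: 28.55 + 3.59Q = 65.23 - 1.95Q → Q* = 6.6209.
Between Q* and Q_m the wedge SMC − demand runs linearly from 0 to MEC(Q_m), so the loss is a triangle.
DWL = ½ × 1.8761 × 10.3933 = 9.7494.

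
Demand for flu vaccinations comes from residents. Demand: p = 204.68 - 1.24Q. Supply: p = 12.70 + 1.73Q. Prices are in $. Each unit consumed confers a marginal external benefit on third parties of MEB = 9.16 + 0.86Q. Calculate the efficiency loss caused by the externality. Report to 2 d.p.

DWL = $993.50

Market equilibrium (private): 12.70 + 1.73Q = 204.68 - 1.24Q → Q_m = 64.6397.
Social marginal benefit = demand + MEB = 213.84 - 0.38Q.
Set SMB = MC: 213.84 - 0.38Q = 12.70 + 1.73Q → Q* = 95.3270.
Height of the DWL triangle at Q_m is SMB(Q_m) − MC(Q_m) = MEB(Q_m) = 64.7502.
DWL = ½ × 30.6873 × 64.7502 = 993.5044.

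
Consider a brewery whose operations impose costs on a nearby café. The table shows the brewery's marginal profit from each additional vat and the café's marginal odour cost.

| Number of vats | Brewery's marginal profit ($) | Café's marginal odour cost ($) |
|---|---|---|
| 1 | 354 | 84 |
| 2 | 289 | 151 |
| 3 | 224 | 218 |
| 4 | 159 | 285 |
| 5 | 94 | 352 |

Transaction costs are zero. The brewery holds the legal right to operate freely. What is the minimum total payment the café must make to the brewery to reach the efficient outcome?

$253

Left alone the brewery would choose level 5 (marginal profit stays positive).
Efficient level: k* = 3 (marginal profit ≥ marginal odour cost through 3).
The café must at least cover the brewery's forgone profit from cutting 5→3: 159 + 94 = 253.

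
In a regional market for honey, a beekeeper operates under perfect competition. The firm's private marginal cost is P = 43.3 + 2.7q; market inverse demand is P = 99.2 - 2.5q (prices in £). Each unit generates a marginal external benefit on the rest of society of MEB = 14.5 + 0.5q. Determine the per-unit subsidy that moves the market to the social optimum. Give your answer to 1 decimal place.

subsidy = £22.0 per unit

Social marginal cost = private MC − MEB = 28.8 + 2.2q.
Set SMC = demand: 28.8 + 2.2q = 99.2 - 2.5q → q* = 14.9787.
The Pigouvian subsidy equals MEB at q*: 14.5 + 0.5×14.9787 = 21.9894.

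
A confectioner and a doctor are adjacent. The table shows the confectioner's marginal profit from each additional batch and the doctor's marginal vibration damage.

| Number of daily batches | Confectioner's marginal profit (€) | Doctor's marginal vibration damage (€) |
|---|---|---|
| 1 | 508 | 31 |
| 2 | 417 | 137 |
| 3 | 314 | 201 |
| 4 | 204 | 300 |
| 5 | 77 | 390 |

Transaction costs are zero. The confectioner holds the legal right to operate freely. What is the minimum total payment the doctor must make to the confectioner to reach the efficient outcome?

Left alone the confectioner would choose level 5 (marginal profit stays positive).
Efficient level: k* = 3 (marginal profit ≥ marginal vibration damage through 3).
The doctor must at least cover the confectioner's forgone profit from cutting 5→3: 204 + 77 = 281.

€281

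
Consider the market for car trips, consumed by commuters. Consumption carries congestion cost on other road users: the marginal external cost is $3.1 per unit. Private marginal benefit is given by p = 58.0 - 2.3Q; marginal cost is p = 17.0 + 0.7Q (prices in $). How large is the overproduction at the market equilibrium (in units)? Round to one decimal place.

1.0 units

Market equilibrium (private): 17.0 + 0.7Q = 58.0 - 2.3Q → Q_m = 13.6667.
Social marginal benefit = demand − MEC = 54.9 - 2.3Q.
Set SMB = MC: 54.9 - 2.3Q = 17.0 + 0.7Q → Q* = 12.6333.
Gap = |13.6667 − 12.6333| = 1.0334.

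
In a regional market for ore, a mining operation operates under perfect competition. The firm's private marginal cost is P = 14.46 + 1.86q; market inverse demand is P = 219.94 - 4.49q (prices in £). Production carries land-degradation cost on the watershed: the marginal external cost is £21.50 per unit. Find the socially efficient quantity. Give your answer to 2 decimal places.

Social marginal cost = private MC + MEC = 35.96 + 1.86q.
Set SMC = demand: 35.96 + 1.86q = 219.94 - 4.49q → q* = 28.9732.

q* = 28.97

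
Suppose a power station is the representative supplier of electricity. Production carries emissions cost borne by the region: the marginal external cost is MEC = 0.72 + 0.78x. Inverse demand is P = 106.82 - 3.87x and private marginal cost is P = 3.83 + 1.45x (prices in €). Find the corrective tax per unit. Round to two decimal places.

Social marginal cost = private MC + MEC = 4.55 + 2.23x.
Set SMC = demand: 4.55 + 2.23x = 106.82 - 3.87x → x* = 16.7656.
The Pigouvian tax equals MEC at x*: 0.72 + 0.78×16.7656 = 13.7972.

tax = €13.80 per unit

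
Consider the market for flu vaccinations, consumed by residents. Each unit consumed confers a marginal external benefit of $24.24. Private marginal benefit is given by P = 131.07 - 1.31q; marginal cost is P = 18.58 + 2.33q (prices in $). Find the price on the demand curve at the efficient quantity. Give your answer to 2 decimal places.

P = $81.86

Social marginal benefit = demand + MEB = 155.31 - 1.31q.
Set SMB = MC: 155.31 - 1.31q = 18.58 + 2.33q → q* = 37.5632.
Consumer price on the demand curve at q*: 131.07 − 1.31×37.5632 = 81.8622.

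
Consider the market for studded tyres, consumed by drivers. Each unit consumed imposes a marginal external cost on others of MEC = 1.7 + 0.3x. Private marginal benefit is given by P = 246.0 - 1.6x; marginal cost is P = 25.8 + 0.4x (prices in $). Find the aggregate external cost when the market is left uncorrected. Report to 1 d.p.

Market equilibrium (private): 25.8 + 0.4x = 246.0 - 1.6x → x_m = 110.1000.
Total external cost = ∫₀^{x_m} (1.7 + 0.3x) dx = 1.7×110.1000 + ½×0.3×110.1000² = 2005.4715.

$2005.5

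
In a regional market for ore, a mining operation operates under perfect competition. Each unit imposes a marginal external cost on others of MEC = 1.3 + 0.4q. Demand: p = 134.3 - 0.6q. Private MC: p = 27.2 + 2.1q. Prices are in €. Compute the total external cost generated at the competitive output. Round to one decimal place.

€366.3

Market equilibrium (private): 27.2 + 2.1q = 134.3 - 0.6q → q_m = 39.6667.
Total external cost = ∫₀^{q_m} (1.3 + 0.4q) dq = 1.3×39.6667 + ½×0.4×39.6667² = 366.2561.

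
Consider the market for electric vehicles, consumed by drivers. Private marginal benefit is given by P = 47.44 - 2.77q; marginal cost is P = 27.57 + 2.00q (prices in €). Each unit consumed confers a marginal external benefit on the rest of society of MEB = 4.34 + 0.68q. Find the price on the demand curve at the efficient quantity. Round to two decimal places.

P = €31.04

Social marginal benefit = demand + MEB = 51.78 - 2.09q.
Set SMB = MC: 51.78 - 2.09q = 27.57 + 2.00q → q* = 5.9193.
Consumer price on the demand curve at q*: 47.44 − 2.77×5.9193 = 31.0435.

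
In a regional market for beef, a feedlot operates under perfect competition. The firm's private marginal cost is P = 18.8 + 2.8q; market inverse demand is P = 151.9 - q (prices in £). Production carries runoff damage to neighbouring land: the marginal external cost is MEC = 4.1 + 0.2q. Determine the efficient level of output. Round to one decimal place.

Social marginal cost = private MC + MEC = 22.9 + 3.0q.
Set SMC = demand: 22.9 + 3.0q = 151.9 - q → q* = 32.2500.

q* = 32.3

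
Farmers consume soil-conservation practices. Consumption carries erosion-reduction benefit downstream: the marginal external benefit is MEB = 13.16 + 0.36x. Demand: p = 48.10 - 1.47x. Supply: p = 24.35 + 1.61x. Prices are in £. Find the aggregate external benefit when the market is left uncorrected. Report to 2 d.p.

Market equilibrium (private): 24.35 + 1.61x = 48.10 - 1.47x → x_m = 7.7110.
Total external benefit = ∫₀^{x_m} (13.16 + 0.36x) dx = 13.16×7.7110 + ½×0.36×7.7110² = 112.1795.

£112.18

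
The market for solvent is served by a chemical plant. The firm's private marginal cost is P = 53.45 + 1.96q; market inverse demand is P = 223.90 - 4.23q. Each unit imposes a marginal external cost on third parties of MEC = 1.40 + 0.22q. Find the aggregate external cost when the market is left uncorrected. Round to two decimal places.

Market equilibrium (private): 53.45 + 1.96q = 223.90 - 4.23q → q_m = 27.5363.
Total external cost = ∫₀^{q_m} (1.40 + 0.22q) dq = 1.40×27.5363 + ½×0.22×27.5363² = 121.9581.

121.96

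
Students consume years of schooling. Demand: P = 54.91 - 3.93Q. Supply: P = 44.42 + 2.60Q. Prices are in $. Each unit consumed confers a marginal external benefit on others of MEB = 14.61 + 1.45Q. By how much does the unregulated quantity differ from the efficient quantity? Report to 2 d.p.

Market equilibrium (private): 44.42 + 2.60Q = 54.91 - 3.93Q → Q_m = 1.6064.
Social marginal benefit = demand + MEB = 69.52 - 2.48Q.
Set SMB = MC: 69.52 - 2.48Q = 44.42 + 2.60Q → Q* = 4.9409.
Gap = |1.6064 − 4.9409| = 3.3345.

3.33 units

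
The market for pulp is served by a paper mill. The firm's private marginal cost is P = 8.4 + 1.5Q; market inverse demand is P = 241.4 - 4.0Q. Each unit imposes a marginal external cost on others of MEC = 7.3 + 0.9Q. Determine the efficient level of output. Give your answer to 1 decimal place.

Social marginal cost = private MC + MEC = 15.7 + 2.4Q.
Set SMC = demand: 15.7 + 2.4Q = 241.4 - 4.0Q → Q* = 35.2656.

Q* = 35.3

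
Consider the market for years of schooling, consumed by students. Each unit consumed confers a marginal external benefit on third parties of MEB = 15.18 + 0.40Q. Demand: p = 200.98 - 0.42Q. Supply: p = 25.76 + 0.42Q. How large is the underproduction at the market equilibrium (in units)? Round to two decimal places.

224.13 units

Market equilibrium (private): 25.76 + 0.42Q = 200.98 - 0.42Q → Q_m = 208.5952.
Social marginal benefit = demand + MEB = 216.16 - 0.02Q.
Set SMB = MC: 216.16 - 0.02Q = 25.76 + 0.42Q → Q* = 432.7273.
Gap = |208.5952 − 432.7273| = 224.1321.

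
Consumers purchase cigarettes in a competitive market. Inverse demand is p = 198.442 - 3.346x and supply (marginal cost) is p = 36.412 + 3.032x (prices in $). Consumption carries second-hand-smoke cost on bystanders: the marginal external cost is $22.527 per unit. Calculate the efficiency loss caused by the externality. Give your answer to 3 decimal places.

Market equilibrium (private): 36.412 + 3.032x = 198.442 - 3.346x → x_m = 25.4045.
Social marginal benefit = demand − MEC = 175.915 - 3.346x.
Set SMB = MC: 175.915 - 3.346x = 36.412 + 3.032x → x* = 21.8725.
The welfare-loss triangle has base |x_m − x*| and height MEC(x_m) (the vertical gap between SMB and MC is zero at x* and MEC at x_m).
DWL = ½ × 3.5320 × 22.5270 = 39.7827.

DWL = $39.783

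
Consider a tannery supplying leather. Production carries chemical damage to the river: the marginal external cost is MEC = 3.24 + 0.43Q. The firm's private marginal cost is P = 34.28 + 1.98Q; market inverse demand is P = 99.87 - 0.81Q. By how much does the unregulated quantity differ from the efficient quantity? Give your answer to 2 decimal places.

4.15 units

Market equilibrium (private): 34.28 + 1.98Q = 99.87 - 0.81Q → Q_m = 23.5090.
Social marginal cost = private MC + MEC = 37.52 + 2.41Q.
Set SMC = demand: 37.52 + 2.41Q = 99.87 - 0.81Q → Q* = 19.3634.
Gap = |23.5090 − 19.3634| = 4.1456.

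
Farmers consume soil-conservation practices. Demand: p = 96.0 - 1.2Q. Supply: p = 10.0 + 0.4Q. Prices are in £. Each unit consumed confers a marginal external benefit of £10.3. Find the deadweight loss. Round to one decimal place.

DWL = £33.2

Market equilibrium (private): 10.0 + 0.4Q = 96.0 - 1.2Q → Q_m = 53.7500.
Social marginal benefit = demand + MEB = 106.3 - 1.2Q.
Set SMB = MC: 106.3 - 1.2Q = 10.0 + 0.4Q → Q* = 60.1875.
The loss is the area between SMB and MC from Q* to Q_m; with linear curves that's a triangle of height MEB(Q_m).
DWL = ½ × 6.4375 × 10.3000 = 33.1531.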